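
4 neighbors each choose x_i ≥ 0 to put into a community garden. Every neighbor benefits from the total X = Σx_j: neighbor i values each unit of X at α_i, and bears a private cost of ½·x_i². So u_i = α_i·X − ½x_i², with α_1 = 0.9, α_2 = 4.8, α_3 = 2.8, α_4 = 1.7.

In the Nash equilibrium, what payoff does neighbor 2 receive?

Neighbor i's FOC: ∂u_i/∂x_i = α_i − x_i = 0, so x_i* = α_i.
NE contributions = (0.9, 4.8, 2.8, 1.7); X = 10.2.
u_2 = α_2·X − ½·(x_2)² = 4.8·10.2 − ½·4.8² = 37.44.

37.44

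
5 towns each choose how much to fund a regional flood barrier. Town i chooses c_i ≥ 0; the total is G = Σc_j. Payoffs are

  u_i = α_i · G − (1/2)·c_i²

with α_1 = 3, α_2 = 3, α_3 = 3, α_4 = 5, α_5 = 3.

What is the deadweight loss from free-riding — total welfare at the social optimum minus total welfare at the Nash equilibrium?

464

Town i's FOC: ∂u_i/∂c_i = α_i − c_i = 0, so c_i* = α_i.
NE contributions = (3, 3, 3, 5, 3); G = 17.
W^NE = (Σα)·G − ½Σα_i² = 17² − ½·61 = 258.5.
Planner sets c_i = Σα_j = 17 for every i, so G^SO = 5·17 = 85.
W^SO = (Σα)·G^SO − ½·5·(Σα)² = (5/2)·17² = 722.5.
Deadweight loss = W^SO − W^NE = 464.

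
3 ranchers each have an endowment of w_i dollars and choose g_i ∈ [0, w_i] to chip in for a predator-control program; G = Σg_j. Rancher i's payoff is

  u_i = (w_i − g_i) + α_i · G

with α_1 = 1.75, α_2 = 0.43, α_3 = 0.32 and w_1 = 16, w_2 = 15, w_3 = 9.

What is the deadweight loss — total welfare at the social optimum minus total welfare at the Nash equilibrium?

∂u_i/∂g_i = α_i − 1, so rancher i contributes w_i if α_i > 1, else 0.
α_i > 1 for i ∈ {1}; NE contributions (16, 0, 0), G = 16.
W^NE = Σw_i − G^NE + (Σα_i)·G^NE = 40 + 1.5·16 = 64.
Planner: ∂(Σu_j)/∂g_i = Σα_j − 1 = 1.5 > 0, so everyone contributes w_i; G^SO = 40, W^SO = 40 + 1.5·40 = 100.
Deadweight loss = 36.

36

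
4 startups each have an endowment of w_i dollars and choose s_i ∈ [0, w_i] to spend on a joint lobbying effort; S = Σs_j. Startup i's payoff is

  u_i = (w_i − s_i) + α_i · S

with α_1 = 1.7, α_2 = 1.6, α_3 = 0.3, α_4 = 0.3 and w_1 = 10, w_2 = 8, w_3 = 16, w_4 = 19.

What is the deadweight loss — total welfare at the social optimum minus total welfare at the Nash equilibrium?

101.5

∂u_i/∂s_i = α_i − 1, so startup i contributes w_i if α_i > 1, else 0.
α_i > 1 for i ∈ {1, 2}; NE contributions (10, 8, 0, 0), S = 18.
W^NE = Σw_i − S^NE + (Σα_i)·S^NE = 53 + 2.9·18 = 105.2.
Planner: ∂(Σu_j)/∂s_i = Σα_j − 1 = 2.9 > 0, so everyone contributes w_i; S^SO = 53, W^SO = 53 + 2.9·53 = 206.7.
Deadweight loss = 101.5.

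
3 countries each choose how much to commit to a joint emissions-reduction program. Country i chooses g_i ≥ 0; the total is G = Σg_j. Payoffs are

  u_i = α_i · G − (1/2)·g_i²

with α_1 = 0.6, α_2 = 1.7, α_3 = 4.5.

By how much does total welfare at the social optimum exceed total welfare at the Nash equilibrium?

Country i's FOC: ∂u_i/∂g_i = α_i − g_i = 0, so g_i* = α_i.
NE contributions = (0.6, 1.7, 4.5); G = 6.8.
W^NE = (Σα)·G − ½Σα_i² = 6.8² − ½·23.5 = 34.49.
Planner sets g_i = Σα_j = 6.8 for every i, so G^SO = 3·6.8 = 20.4.
W^SO = (Σα)·G^SO − ½·3·(Σα)² = (3/2)·6.8² = 69.36.
Deadweight loss = W^SO − W^NE = 34.87.

34.87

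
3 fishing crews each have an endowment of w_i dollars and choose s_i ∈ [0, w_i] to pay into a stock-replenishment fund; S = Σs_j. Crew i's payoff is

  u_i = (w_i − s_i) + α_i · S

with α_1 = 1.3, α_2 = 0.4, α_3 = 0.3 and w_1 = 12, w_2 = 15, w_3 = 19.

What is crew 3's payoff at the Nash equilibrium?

22.6

∂u_i/∂s_i = α_i − 1, so crew i contributes w_i if α_i > 1, else 0.
α_i > 1 for i ∈ {1}; NE contributions (12, 0, 0), S = 12.
u_3 = (19 − 0) + 0.3·12 = 22.6.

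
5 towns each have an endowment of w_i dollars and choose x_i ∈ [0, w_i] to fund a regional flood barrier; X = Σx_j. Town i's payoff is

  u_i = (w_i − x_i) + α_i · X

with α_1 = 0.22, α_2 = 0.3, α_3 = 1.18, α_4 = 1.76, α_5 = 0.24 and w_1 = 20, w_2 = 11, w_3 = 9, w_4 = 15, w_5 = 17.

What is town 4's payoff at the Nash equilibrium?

∂u_i/∂x_i = α_i − 1, so town i contributes w_i if α_i > 1, else 0.
α_i > 1 for i ∈ {3, 4}; NE contributions (0, 0, 9, 15, 0), X = 24.
u_4 = (15 − 15) + 1.76·24 = 42.24.

42.24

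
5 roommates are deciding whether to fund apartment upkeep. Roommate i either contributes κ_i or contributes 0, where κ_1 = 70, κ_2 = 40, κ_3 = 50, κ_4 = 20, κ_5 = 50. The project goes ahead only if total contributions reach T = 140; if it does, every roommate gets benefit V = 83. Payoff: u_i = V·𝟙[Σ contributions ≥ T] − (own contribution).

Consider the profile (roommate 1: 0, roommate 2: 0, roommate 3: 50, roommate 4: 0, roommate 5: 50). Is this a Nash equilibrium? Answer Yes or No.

Total = 100 < 140: not provided.
Roommate 1 (pledges 0, payoff 0): pledging 70 → total 170, payoff 13. Profitable deviation.

No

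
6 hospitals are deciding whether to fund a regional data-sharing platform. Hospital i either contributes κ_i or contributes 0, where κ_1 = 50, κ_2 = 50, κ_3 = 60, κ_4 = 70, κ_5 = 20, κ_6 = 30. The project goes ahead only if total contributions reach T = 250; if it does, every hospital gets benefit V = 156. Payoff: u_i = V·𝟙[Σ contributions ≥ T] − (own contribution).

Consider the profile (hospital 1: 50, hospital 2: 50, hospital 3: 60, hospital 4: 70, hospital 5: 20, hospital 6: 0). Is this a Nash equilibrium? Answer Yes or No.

Yes

Total = 250 ≥ 250: provided.
Hospital 1 (pledges 50, payoff 106): dropping to 0 → total 200, payoff 0. No gain.
Hospital 2 (pledges 50, payoff 106): dropping to 0 → total 200, payoff 0. No gain.
Hospital 3 (pledges 60, payoff 96): dropping to 0 → total 190, payoff 0. No gain.
Hospital 4 (pledges 70, payoff 86): dropping to 0 → total 180, payoff 0. No gain.
Hospital 5 (pledges 20, payoff 136): dropping to 0 → total 230, payoff 0. No gain.
Hospital 6 (pledges 0, payoff 156): pledging 30 → total 280, payoff 126. No gain.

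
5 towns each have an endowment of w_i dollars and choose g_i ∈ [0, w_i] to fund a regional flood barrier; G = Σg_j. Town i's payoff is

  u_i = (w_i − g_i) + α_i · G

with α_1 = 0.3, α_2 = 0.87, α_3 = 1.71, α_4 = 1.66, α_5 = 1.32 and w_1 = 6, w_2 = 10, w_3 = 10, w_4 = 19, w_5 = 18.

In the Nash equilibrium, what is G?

∂u_i/∂g_i = α_i − 1, so town i contributes w_i if α_i > 1, else 0.
α_i > 1 for i ∈ {3, 4, 5}; NE contributions (0, 0, 10, 19, 18), G = 47.

47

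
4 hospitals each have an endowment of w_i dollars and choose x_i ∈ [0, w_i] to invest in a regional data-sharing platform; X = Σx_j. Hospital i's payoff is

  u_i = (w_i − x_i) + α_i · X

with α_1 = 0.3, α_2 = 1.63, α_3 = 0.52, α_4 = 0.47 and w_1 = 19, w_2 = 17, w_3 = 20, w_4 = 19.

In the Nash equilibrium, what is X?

∂u_i/∂x_i = α_i − 1, so hospital i contributes w_i if α_i > 1, else 0.
α_i > 1 for i ∈ {2}; NE contributions (0, 17, 0, 0), X = 17.

17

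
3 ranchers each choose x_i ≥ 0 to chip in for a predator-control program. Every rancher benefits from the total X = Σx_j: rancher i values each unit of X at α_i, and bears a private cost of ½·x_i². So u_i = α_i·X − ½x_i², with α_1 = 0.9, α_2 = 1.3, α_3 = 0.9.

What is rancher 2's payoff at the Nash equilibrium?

3.185

Rancher i's FOC: ∂u_i/∂x_i = α_i − x_i = 0, so x_i* = α_i.
NE contributions = (0.9, 1.3, 0.9); X = 3.1.
u_2 = α_2·X − ½·(x_2)² = 1.3·3.1 − ½·1.3² = 3.185.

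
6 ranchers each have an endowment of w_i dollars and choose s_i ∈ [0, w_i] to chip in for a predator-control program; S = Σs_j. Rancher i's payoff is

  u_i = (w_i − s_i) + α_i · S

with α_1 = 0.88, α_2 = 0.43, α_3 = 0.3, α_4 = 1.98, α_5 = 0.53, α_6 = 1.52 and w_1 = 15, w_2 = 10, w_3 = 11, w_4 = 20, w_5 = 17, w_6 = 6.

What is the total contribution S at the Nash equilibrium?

26

∂u_i/∂s_i = α_i − 1, so rancher i contributes w_i if α_i > 1, else 0.
α_i > 1 for i ∈ {4, 6}; NE contributions (0, 0, 0, 20, 0, 6), S = 26.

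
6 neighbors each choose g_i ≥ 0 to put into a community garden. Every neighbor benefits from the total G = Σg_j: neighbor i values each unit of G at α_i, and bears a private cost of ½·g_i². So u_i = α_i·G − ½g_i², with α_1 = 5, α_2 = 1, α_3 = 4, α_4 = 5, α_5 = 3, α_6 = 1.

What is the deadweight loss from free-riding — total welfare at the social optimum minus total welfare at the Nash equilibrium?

760.5

Neighbor i's FOC: ∂u_i/∂g_i = α_i − g_i = 0, so g_i* = α_i.
NE contributions = (5, 1, 4, 5, 3, 1); G = 19.
W^NE = (Σα)·G − ½Σα_i² = 19² − ½·77 = 322.5.
Planner sets g_i = Σα_j = 19 for every i, so G^SO = 6·19 = 114.
W^SO = (Σα)·G^SO − ½·6·(Σα)² = (6/2)·19² = 1083.
Deadweight loss = W^SO − W^NE = 760.5.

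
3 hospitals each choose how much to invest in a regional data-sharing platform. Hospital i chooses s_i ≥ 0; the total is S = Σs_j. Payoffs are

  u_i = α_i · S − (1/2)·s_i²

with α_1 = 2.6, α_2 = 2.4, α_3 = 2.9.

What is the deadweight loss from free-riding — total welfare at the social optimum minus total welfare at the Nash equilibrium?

Hospital i's FOC: ∂u_i/∂s_i = α_i − s_i = 0, so s_i* = α_i.
NE contributions = (2.6, 2.4, 2.9); S = 7.9.
W^NE = (Σα)·S − ½Σα_i² = 7.9² − ½·20.93 = 51.945.
Planner sets s_i = Σα_j = 7.9 for every i, so S^SO = 3·7.9 = 23.7.
W^SO = (Σα)·S^SO − ½·3·(Σα)² = (3/2)·7.9² = 93.615.
Deadweight loss = W^SO − W^NE = 41.67.

41.67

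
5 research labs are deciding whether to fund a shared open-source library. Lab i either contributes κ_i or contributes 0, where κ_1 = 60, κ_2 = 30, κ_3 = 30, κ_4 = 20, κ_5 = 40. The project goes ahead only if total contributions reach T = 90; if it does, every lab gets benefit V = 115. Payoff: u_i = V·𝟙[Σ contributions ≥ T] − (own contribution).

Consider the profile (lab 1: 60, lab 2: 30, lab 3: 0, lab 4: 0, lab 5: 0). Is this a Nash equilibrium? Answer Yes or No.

Yes

Total = 90 ≥ 90: provided.
Lab 1 (pledges 60, payoff 55): dropping to 0 → total 30, payoff 0. No gain.
Lab 2 (pledges 30, payoff 85): dropping to 0 → total 60, payoff 0. No gain.
Lab 3 (pledges 0, payoff 115): pledging 30 → total 120, payoff 85. No gain.
Lab 4 (pledges 0, payoff 115): pledging 20 → total 110, payoff 95. No gain.
Lab 5 (pledges 0, payoff 115): pledging 40 → total 130, payoff 75. No gain.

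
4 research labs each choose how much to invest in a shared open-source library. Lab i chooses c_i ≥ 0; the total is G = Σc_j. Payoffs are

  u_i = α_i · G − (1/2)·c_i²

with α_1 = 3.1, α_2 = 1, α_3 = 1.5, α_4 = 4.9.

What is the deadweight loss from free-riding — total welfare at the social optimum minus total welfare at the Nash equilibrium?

Lab i's FOC: ∂u_i/∂c_i = α_i − c_i = 0, so c_i* = α_i.
NE contributions = (3.1, 1, 1.5, 4.9); G = 10.5.
W^NE = (Σα)·G − ½Σα_i² = 10.5² − ½·36.87 = 91.815.
Planner sets c_i = Σα_j = 10.5 for every i, so G^SO = 4·10.5 = 42.
W^SO = (Σα)·G^SO − ½·4·(Σα)² = (4/2)·10.5² = 220.5.
Deadweight loss = W^SO − W^NE = 128.685.

128.685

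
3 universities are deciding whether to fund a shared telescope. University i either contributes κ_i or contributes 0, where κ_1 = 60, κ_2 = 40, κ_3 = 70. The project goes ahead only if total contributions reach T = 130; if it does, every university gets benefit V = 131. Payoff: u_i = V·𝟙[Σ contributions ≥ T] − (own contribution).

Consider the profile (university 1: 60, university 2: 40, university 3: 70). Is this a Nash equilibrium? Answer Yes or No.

Total = 170 ≥ 130: provided.
University 1 (pledges 60, payoff 71): dropping to 0 → total 110, payoff 0. No gain.
University 2 (pledges 40, payoff 91): dropping to 0 → total 130, payoff 131. Profitable deviation.

No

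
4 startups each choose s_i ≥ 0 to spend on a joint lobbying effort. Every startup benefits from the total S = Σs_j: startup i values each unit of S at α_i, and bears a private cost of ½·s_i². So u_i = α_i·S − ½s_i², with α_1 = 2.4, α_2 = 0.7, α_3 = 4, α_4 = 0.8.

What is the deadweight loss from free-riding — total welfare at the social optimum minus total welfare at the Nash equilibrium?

73.855

Startup i's FOC: ∂u_i/∂s_i = α_i − s_i = 0, so s_i* = α_i.
NE contributions = (2.4, 0.7, 4, 0.8); S = 7.9.
W^NE = (Σα)·S − ½Σα_i² = 7.9² − ½·22.89 = 50.965.
Planner sets s_i = Σα_j = 7.9 for every i, so S^SO = 4·7.9 = 31.6.
W^SO = (Σα)·S^SO − ½·4·(Σα)² = (4/2)·7.9² = 124.82.
Deadweight loss = W^SO − W^NE = 73.855.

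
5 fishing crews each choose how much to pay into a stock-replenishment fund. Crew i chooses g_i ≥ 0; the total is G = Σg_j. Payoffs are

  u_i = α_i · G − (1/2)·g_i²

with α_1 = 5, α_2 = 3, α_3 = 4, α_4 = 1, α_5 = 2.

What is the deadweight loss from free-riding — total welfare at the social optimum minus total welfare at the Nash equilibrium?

365

Crew i's FOC: ∂u_i/∂g_i = α_i − g_i = 0, so g_i* = α_i.
NE contributions = (5, 3, 4, 1, 2); G = 15.
W^NE = (Σα)·G − ½Σα_i² = 15² − ½·55 = 197.5.
Planner sets g_i = Σα_j = 15 for every i, so G^SO = 5·15 = 75.
W^SO = (Σα)·G^SO − ½·5·(Σα)² = (5/2)·15² = 562.5.
Deadweight loss = W^SO − W^NE = 365.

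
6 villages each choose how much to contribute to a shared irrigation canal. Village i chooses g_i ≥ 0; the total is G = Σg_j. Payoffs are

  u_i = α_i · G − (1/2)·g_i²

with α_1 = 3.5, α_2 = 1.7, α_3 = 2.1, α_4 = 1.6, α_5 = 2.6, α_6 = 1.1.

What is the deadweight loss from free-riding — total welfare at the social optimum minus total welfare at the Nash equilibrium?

Village i's FOC: ∂u_i/∂g_i = α_i − g_i = 0, so g_i* = α_i.
NE contributions = (3.5, 1.7, 2.1, 1.6, 2.6, 1.1); G = 12.6.
W^NE = (Σα)·G − ½Σα_i² = 12.6² − ½·30.08 = 143.72.
Planner sets g_i = Σα_j = 12.6 for every i, so G^SO = 6·12.6 = 75.6.
W^SO = (Σα)·G^SO − ½·6·(Σα)² = (6/2)·12.6² = 476.28.
Deadweight loss = W^SO − W^NE = 332.56.

332.56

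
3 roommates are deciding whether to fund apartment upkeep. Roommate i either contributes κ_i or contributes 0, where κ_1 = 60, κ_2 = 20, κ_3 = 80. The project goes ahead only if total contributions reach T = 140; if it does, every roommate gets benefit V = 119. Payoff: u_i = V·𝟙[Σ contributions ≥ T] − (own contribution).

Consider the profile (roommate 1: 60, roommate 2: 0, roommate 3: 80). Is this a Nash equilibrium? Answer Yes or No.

Yes

Total = 140 ≥ 140: provided.
Roommate 1 (pledges 60, payoff 59): dropping to 0 → total 80, payoff 0. No gain.
Roommate 2 (pledges 0, payoff 119): pledging 20 → total 160, payoff 99. No gain.
Roommate 3 (pledges 80, payoff 39): dropping to 0 → total 60, payoff 0. No gain.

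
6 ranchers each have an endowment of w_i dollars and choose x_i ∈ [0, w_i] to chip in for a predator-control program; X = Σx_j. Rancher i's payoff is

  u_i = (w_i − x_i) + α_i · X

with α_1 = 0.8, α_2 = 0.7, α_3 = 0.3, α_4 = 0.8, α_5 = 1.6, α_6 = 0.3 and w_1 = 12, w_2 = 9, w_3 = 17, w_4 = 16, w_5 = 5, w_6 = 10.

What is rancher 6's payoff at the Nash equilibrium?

∂u_i/∂x_i = α_i − 1, so rancher i contributes w_i if α_i > 1, else 0.
α_i > 1 for i ∈ {5}; NE contributions (0, 0, 0, 0, 5, 0), X = 5.
u_6 = (10 − 0) + 0.3·5 = 11.5.

11.5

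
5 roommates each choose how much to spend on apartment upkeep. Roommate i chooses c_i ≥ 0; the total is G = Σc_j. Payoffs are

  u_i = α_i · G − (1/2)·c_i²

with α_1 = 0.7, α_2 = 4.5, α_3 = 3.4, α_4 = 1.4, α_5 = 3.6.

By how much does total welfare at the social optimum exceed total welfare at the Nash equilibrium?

Roommate i's FOC: ∂u_i/∂c_i = α_i − c_i = 0, so c_i* = α_i.
NE contributions = (0.7, 4.5, 3.4, 1.4, 3.6); G = 13.6.
W^NE = (Σα)·G − ½Σα_i² = 13.6² − ½·47.22 = 161.35.
Planner sets c_i = Σα_j = 13.6 for every i, so G^SO = 5·13.6 = 68.
W^SO = (Σα)·G^SO − ½·5·(Σα)² = (5/2)·13.6² = 462.4.
Deadweight loss = W^SO − W^NE = 301.05.

301.05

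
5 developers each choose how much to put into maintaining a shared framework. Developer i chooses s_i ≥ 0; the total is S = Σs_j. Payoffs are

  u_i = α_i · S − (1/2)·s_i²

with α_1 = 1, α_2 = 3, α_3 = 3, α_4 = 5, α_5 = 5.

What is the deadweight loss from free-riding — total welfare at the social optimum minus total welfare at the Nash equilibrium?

Developer i's FOC: ∂u_i/∂s_i = α_i − s_i = 0, so s_i* = α_i.
NE contributions = (1, 3, 3, 5, 5); S = 17.
W^NE = (Σα)·S − ½Σα_i² = 17² − ½·69 = 254.5.
Planner sets s_i = Σα_j = 17 for every i, so S^SO = 5·17 = 85.
W^SO = (Σα)·S^SO − ½·5·(Σα)² = (5/2)·17² = 722.5.
Deadweight loss = W^SO − W^NE = 468.

468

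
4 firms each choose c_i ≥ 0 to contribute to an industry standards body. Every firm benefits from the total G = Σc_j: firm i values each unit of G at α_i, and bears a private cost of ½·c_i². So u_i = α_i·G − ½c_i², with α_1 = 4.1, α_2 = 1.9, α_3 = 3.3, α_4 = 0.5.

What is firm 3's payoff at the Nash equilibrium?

26.895

Firm i's FOC: ∂u_i/∂c_i = α_i − c_i = 0, so c_i* = α_i.
NE contributions = (4.1, 1.9, 3.3, 0.5); G = 9.8.
u_3 = α_3·G − ½·(c_3)² = 3.3·9.8 − ½·3.3² = 26.895.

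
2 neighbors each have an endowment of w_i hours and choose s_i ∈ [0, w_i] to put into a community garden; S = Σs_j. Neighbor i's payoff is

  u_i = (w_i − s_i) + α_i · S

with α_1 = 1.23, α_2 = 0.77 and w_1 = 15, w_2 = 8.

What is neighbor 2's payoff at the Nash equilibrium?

19.55

∂u_i/∂s_i = α_i − 1, so neighbor i contributes w_i if α_i > 1, else 0.
α_i > 1 for i ∈ {1}; NE contributions (15, 0), S = 15.
u_2 = (8 − 0) + 0.77·15 = 19.55.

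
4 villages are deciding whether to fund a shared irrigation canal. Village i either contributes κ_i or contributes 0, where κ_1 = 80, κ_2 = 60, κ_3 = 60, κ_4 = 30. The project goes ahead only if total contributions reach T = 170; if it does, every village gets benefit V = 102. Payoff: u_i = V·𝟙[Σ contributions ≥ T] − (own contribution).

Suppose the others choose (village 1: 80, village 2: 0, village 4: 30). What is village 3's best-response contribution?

60

Others' total = 110. Contributing 60 brings total to 170 ≥ 170: gain V − κ_3 = 42.
Best response: 60.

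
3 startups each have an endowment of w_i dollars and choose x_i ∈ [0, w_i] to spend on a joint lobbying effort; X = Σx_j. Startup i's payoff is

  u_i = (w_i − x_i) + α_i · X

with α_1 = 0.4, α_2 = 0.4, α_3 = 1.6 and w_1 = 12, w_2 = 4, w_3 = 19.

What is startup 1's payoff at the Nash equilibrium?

∂u_i/∂x_i = α_i − 1, so startup i contributes w_i if α_i > 1, else 0.
α_i > 1 for i ∈ {3}; NE contributions (0, 0, 19), X = 19.
u_1 = (12 − 0) + 0.4·19 = 19.6.

19.6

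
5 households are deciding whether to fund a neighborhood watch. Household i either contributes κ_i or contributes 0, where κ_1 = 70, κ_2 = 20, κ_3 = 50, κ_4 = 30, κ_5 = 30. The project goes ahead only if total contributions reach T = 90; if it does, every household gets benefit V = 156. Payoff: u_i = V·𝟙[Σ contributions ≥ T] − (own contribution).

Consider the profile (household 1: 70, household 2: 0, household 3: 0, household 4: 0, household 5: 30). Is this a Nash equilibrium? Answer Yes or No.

Total = 100 ≥ 90: provided.
Household 1 (pledges 70, payoff 86): dropping to 0 → total 30, payoff 0. No gain.
Household 2 (pledges 0, payoff 156): pledging 20 → total 120, payoff 136. No gain.
Household 3 (pledges 0, payoff 156): pledging 50 → total 150, payoff 106. No gain.
Household 4 (pledges 0, payoff 156): pledging 30 → total 130, payoff 126. No gain.
Household 5 (pledges 30, payoff 126): dropping to 0 → total 70, payoff 0. No gain.

Yes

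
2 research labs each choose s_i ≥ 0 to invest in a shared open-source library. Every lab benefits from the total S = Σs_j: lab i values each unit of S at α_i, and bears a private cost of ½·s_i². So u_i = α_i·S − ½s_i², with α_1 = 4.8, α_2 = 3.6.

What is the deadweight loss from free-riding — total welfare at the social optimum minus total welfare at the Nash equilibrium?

18

Lab i's FOC: ∂u_i/∂s_i = α_i − s_i = 0, so s_i* = α_i.
NE contributions = (4.8, 3.6); S = 8.4.
W^NE = (Σα)·S − ½Σα_i² = 8.4² − ½·36 = 52.56.
Planner sets s_i = Σα_j = 8.4 for every i, so S^SO = 2·8.4 = 16.8.
W^SO = (Σα)·S^SO − ½·2·(Σα)² = (2/2)·8.4² = 70.56.
Deadweight loss = W^SO − W^NE = 18.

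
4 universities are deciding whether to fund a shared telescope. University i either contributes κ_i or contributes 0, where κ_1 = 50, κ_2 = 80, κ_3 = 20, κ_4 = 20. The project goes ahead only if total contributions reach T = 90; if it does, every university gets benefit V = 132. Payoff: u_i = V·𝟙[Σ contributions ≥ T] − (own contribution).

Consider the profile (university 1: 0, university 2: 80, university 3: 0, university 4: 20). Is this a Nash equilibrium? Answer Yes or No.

Total = 100 ≥ 90: provided.
University 1 (pledges 0, payoff 132): pledging 50 → total 150, payoff 82. No gain.
University 2 (pledges 80, payoff 52): dropping to 0 → total 20, payoff 0. No gain.
University 3 (pledges 0, payoff 132): pledging 20 → total 120, payoff 112. No gain.
University 4 (pledges 20, payoff 112): dropping to 0 → total 80, payoff 0. No gain.

Yes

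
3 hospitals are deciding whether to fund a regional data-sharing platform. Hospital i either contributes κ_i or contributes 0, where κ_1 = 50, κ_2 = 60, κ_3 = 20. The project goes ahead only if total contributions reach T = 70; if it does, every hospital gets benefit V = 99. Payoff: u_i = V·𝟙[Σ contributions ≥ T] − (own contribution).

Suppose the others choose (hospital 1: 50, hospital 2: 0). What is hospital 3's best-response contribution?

20

Others' total = 50. Contributing 20 brings total to 70 ≥ 70: gain V − κ_3 = 79.
Best response: 20.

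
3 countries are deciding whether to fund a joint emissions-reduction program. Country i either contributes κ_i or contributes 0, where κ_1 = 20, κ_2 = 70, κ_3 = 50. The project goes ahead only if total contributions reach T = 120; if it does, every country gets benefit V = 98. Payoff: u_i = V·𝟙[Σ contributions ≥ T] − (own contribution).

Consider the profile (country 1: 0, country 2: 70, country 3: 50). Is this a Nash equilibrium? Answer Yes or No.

Yes

Total = 120 ≥ 120: provided.
Country 1 (pledges 0, payoff 98): pledging 20 → total 140, payoff 78. No gain.
Country 2 (pledges 70, payoff 28): dropping to 0 → total 50, payoff 0. No gain.
Country 3 (pledges 50, payoff 48): dropping to 0 → total 70, payoff 0. No gain.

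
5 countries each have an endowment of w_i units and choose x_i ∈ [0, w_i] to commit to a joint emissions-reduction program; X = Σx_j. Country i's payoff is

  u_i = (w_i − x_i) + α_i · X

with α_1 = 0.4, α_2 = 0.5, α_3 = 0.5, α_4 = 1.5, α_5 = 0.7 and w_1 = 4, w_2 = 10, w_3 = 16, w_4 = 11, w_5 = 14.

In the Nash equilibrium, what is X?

∂u_i/∂x_i = α_i − 1, so country i contributes w_i if α_i > 1, else 0.
α_i > 1 for i ∈ {4}; NE contributions (0, 0, 0, 11, 0), X = 11.

11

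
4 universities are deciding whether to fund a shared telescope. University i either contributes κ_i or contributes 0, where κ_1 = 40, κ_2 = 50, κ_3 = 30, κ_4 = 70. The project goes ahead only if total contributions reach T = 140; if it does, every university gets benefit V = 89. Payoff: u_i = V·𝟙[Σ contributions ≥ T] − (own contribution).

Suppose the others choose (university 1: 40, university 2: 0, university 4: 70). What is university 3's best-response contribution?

Others' total = 110. Contributing 30 brings total to 140 ≥ 140: gain V − κ_3 = 59.
Best response: 30.

30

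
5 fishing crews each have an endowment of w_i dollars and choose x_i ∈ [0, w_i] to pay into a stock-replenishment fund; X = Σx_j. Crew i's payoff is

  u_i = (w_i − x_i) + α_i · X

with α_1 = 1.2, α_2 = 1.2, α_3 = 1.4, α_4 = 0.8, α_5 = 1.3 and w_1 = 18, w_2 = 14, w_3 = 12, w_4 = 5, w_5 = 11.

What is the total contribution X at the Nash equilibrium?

∂u_i/∂x_i = α_i − 1, so crew i contributes w_i if α_i > 1, else 0.
α_i > 1 for i ∈ {1, 2, 3, 5}; NE contributions (18, 14, 12, 0, 11), X = 55.

55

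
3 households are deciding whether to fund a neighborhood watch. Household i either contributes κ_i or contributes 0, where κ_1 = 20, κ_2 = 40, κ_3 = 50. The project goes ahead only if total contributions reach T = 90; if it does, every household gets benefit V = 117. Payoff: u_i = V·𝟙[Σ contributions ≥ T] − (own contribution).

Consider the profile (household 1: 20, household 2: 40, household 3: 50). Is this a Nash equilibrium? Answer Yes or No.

No

Total = 110 ≥ 90: provided.
Household 1 (pledges 20, payoff 97): dropping to 0 → total 90, payoff 117. Profitable deviation.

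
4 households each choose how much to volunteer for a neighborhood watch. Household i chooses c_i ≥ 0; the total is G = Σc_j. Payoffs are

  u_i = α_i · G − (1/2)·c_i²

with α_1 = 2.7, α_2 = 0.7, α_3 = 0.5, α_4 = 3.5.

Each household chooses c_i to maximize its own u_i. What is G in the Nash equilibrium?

Household i's FOC: ∂u_i/∂c_i = α_i − c_i = 0, so c_i* = α_i.
NE contributions = (2.7, 0.7, 0.5, 3.5); G = 7.4.

7.4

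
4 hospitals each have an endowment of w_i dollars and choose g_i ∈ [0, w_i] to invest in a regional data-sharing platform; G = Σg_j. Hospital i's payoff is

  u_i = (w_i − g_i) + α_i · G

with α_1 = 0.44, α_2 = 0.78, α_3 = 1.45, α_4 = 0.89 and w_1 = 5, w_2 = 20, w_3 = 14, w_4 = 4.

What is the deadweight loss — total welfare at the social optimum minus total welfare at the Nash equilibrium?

74.24

∂u_i/∂g_i = α_i − 1, so hospital i contributes w_i if α_i > 1, else 0.
α_i > 1 for i ∈ {3}; NE contributions (0, 0, 14, 0), G = 14.
W^NE = Σw_i − G^NE + (Σα_i)·G^NE = 43 + 2.56·14 = 78.84.
Planner: ∂(Σu_j)/∂g_i = Σα_j − 1 = 2.56 > 0, so everyone contributes w_i; G^SO = 43, W^SO = 43 + 2.56·43 = 153.08.
Deadweight loss = 74.24.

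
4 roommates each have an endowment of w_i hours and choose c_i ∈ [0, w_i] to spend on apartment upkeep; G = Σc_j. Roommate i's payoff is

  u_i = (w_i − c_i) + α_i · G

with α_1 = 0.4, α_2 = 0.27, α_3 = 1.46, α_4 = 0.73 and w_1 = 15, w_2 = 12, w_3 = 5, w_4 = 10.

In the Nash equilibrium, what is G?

∂u_i/∂c_i = α_i − 1, so roommate i contributes w_i if α_i > 1, else 0.
α_i > 1 for i ∈ {3}; NE contributions (0, 0, 5, 0), G = 5.

5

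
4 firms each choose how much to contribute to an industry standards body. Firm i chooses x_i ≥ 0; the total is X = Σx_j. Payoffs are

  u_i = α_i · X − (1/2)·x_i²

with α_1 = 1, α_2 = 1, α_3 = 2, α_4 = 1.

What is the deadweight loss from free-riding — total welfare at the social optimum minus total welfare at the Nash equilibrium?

Firm i's FOC: ∂u_i/∂x_i = α_i − x_i = 0, so x_i* = α_i.
NE contributions = (1, 1, 2, 1); X = 5.
W^NE = (Σα)·X − ½Σα_i² = 5² − ½·7 = 21.5.
Planner sets x_i = Σα_j = 5 for every i, so X^SO = 4·5 = 20.
W^SO = (Σα)·X^SO − ½·4·(Σα)² = (4/2)·5² = 50.
Deadweight loss = W^SO − W^NE = 28.5.

28.5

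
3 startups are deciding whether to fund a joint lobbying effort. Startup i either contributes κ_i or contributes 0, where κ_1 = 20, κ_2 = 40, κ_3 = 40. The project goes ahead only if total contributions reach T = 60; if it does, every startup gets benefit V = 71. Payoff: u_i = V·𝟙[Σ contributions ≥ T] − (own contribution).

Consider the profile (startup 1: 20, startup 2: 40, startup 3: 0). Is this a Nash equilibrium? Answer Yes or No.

Yes

Total = 60 ≥ 60: provided.
Startup 1 (pledges 20, payoff 51): dropping to 0 → total 40, payoff 0. No gain.
Startup 2 (pledges 40, payoff 31): dropping to 0 → total 20, payoff 0. No gain.
Startup 3 (pledges 0, payoff 71): pledging 40 → total 100, payoff 31. No gain.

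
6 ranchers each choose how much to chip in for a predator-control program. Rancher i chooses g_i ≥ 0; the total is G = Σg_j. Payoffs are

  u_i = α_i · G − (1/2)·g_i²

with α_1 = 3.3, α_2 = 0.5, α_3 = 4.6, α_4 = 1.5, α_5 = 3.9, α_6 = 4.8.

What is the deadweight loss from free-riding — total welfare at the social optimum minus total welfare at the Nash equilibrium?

728.32

Rancher i's FOC: ∂u_i/∂g_i = α_i − g_i = 0, so g_i* = α_i.
NE contributions = (3.3, 0.5, 4.6, 1.5, 3.9, 4.8); G = 18.6.
W^NE = (Σα)·G − ½Σα_i² = 18.6² − ½·72.8 = 309.56.
Planner sets g_i = Σα_j = 18.6 for every i, so G^SO = 6·18.6 = 111.6.
W^SO = (Σα)·G^SO − ½·6·(Σα)² = (6/2)·18.6² = 1037.88.
Deadweight loss = W^SO − W^NE = 728.32.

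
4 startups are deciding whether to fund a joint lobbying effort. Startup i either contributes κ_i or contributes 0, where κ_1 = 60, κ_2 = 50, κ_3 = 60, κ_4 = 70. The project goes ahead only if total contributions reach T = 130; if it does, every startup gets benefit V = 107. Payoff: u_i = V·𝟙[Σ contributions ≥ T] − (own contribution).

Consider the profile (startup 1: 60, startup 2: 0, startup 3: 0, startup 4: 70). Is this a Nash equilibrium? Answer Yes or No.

Total = 130 ≥ 130: provided.
Startup 1 (pledges 60, payoff 47): dropping to 0 → total 70, payoff 0. No gain.
Startup 2 (pledges 0, payoff 107): pledging 50 → total 180, payoff 57. No gain.
Startup 3 (pledges 0, payoff 107): pledging 60 → total 190, payoff 47. No gain.
Startup 4 (pledges 70, payoff 37): dropping to 0 → total 60, payoff 0. No gain.

Yes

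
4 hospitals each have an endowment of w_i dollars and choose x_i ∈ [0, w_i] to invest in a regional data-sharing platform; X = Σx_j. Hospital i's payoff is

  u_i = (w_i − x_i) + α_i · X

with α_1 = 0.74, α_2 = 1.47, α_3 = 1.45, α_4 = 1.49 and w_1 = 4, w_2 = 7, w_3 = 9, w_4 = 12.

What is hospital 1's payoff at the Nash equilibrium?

∂u_i/∂x_i = α_i − 1, so hospital i contributes w_i if α_i > 1, else 0.
α_i > 1 for i ∈ {2, 3, 4}; NE contributions (0, 7, 9, 12), X = 28.
u_1 = (4 − 0) + 0.74·28 = 24.72.

24.72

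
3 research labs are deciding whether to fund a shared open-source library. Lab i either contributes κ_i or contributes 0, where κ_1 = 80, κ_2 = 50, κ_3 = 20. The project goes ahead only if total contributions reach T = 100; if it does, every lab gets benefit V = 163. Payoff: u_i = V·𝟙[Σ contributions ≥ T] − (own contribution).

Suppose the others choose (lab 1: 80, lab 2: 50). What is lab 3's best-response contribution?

Others' total = 130 ≥ 100; contributing adds cost 20 for no extra benefit.
Best response: 0.

0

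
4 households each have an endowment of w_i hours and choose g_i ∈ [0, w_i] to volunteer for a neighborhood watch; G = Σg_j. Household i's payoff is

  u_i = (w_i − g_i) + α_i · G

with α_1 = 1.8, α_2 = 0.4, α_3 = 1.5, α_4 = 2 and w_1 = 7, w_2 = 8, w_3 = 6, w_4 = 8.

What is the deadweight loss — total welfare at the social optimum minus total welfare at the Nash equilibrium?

37.6

∂u_i/∂g_i = α_i − 1, so household i contributes w_i if α_i > 1, else 0.
α_i > 1 for i ∈ {1, 3, 4}; NE contributions (7, 0, 6, 8), G = 21.
W^NE = Σw_i − G^NE + (Σα_i)·G^NE = 29 + 4.7·21 = 127.7.
Planner: ∂(Σu_j)/∂g_i = Σα_j − 1 = 4.7 > 0, so everyone contributes w_i; G^SO = 29, W^SO = 29 + 4.7·29 = 165.3.
Deadweight loss = 37.6.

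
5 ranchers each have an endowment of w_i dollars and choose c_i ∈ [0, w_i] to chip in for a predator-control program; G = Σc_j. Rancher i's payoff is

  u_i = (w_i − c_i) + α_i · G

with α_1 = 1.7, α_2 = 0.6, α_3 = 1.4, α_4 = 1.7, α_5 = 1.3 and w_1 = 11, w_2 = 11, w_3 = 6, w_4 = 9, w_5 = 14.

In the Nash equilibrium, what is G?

40

∂u_i/∂c_i = α_i − 1, so rancher i contributes w_i if α_i > 1, else 0.
α_i > 1 for i ∈ {1, 3, 4, 5}; NE contributions (11, 0, 6, 9, 14), G = 40.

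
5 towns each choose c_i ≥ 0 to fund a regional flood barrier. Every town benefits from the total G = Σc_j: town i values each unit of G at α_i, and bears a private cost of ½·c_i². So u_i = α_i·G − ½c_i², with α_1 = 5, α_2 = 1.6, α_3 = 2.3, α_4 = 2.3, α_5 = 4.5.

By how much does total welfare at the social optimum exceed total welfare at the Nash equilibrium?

398.93

Town i's FOC: ∂u_i/∂c_i = α_i − c_i = 0, so c_i* = α_i.
NE contributions = (5, 1.6, 2.3, 2.3, 4.5); G = 15.7.
W^NE = (Σα)·G − ½Σα_i² = 15.7² − ½·58.39 = 217.295.
Planner sets c_i = Σα_j = 15.7 for every i, so G^SO = 5·15.7 = 78.5.
W^SO = (Σα)·G^SO − ½·5·(Σα)² = (5/2)·15.7² = 616.225.
Deadweight loss = W^SO − W^NE = 398.93.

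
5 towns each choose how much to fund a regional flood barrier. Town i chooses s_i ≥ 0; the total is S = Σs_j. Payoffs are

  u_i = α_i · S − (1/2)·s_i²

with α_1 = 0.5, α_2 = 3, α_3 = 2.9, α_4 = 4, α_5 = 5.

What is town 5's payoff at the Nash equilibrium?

Town i's FOC: ∂u_i/∂s_i = α_i − s_i = 0, so s_i* = α_i.
NE contributions = (0.5, 3, 2.9, 4, 5); S = 15.4.
u_5 = α_5·S − ½·(s_5)² = 5·15.4 − ½·5² = 64.5.

64.5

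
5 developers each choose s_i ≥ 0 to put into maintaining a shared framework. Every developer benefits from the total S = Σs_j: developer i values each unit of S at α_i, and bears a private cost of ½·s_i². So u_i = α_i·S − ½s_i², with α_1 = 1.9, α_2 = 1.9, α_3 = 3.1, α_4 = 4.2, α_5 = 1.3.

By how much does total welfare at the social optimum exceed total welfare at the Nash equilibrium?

Developer i's FOC: ∂u_i/∂s_i = α_i − s_i = 0, so s_i* = α_i.
NE contributions = (1.9, 1.9, 3.1, 4.2, 1.3); S = 12.4.
W^NE = (Σα)·S − ½Σα_i² = 12.4² − ½·36.16 = 135.68.
Planner sets s_i = Σα_j = 12.4 for every i, so S^SO = 5·12.4 = 62.
W^SO = (Σα)·S^SO − ½·5·(Σα)² = (5/2)·12.4² = 384.4.
Deadweight loss = W^SO − W^NE = 248.72.

248.72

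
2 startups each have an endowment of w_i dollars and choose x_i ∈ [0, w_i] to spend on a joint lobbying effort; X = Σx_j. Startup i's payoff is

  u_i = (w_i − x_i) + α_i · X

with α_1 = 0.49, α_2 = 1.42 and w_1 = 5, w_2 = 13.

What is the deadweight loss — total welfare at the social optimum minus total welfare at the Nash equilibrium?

4.55

∂u_i/∂x_i = α_i − 1, so startup i contributes w_i if α_i > 1, else 0.
α_i > 1 for i ∈ {2}; NE contributions (0, 13), X = 13.
W^NE = Σw_i − X^NE + (Σα_i)·X^NE = 18 + 0.91·13 = 29.83.
Planner: ∂(Σu_j)/∂x_i = Σα_j − 1 = 0.91 > 0, so everyone contributes w_i; X^SO = 18, W^SO = 18 + 0.91·18 = 34.38.
Deadweight loss = 4.55.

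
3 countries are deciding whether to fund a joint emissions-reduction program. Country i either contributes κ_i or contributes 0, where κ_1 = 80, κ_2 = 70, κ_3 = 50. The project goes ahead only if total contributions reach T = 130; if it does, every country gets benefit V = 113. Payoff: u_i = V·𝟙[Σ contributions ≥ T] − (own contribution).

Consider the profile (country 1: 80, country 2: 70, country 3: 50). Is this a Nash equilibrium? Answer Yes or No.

Total = 200 ≥ 130: provided.
Country 1 (pledges 80, payoff 33): dropping to 0 → total 120, payoff 0. No gain.
Country 2 (pledges 70, payoff 43): dropping to 0 → total 130, payoff 113. Profitable deviation.

No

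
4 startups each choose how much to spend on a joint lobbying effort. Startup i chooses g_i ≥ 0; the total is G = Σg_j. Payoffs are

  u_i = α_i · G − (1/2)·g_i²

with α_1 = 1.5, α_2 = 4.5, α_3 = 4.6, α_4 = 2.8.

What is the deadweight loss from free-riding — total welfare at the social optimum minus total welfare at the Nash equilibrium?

205.31

Startup i's FOC: ∂u_i/∂g_i = α_i − g_i = 0, so g_i* = α_i.
NE contributions = (1.5, 4.5, 4.6, 2.8); G = 13.4.
W^NE = (Σα)·G − ½Σα_i² = 13.4² − ½·51.5 = 153.81.
Planner sets g_i = Σα_j = 13.4 for every i, so G^SO = 4·13.4 = 53.6.
W^SO = (Σα)·G^SO − ½·4·(Σα)² = (4/2)·13.4² = 359.12.
Deadweight loss = W^SO − W^NE = 205.31.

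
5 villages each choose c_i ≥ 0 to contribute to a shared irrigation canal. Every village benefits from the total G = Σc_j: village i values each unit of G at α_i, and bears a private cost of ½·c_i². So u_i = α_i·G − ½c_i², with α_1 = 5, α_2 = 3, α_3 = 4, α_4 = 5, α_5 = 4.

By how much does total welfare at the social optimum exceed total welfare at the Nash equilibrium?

707

Village i's FOC: ∂u_i/∂c_i = α_i − c_i = 0, so c_i* = α_i.
NE contributions = (5, 3, 4, 5, 4); G = 21.
W^NE = (Σα)·G − ½Σα_i² = 21² − ½·91 = 395.5.
Planner sets c_i = Σα_j = 21 for every i, so G^SO = 5·21 = 105.
W^SO = (Σα)·G^SO − ½·5·(Σα)² = (5/2)·21² = 1102.5.
Deadweight loss = W^SO − W^NE = 707.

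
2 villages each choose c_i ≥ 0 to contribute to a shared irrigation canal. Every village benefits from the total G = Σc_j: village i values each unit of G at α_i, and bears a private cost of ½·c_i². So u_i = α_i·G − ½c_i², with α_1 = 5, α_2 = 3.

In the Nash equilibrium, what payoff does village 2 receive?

19.5

Village i's FOC: ∂u_i/∂c_i = α_i − c_i = 0, so c_i* = α_i.
NE contributions = (5, 3); G = 8.
u_2 = α_2·G − ½·(c_2)² = 3·8 − ½·3² = 19.5.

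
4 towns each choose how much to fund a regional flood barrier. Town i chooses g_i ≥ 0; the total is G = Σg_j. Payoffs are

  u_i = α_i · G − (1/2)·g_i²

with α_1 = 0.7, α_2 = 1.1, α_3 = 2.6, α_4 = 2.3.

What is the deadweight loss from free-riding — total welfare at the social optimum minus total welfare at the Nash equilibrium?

Town i's FOC: ∂u_i/∂g_i = α_i − g_i = 0, so g_i* = α_i.
NE contributions = (0.7, 1.1, 2.6, 2.3); G = 6.7.
W^NE = (Σα)·G − ½Σα_i² = 6.7² − ½·13.75 = 38.015.
Planner sets g_i = Σα_j = 6.7 for every i, so G^SO = 4·6.7 = 26.8.
W^SO = (Σα)·G^SO − ½·4·(Σα)² = (4/2)·6.7² = 89.78.
Deadweight loss = W^SO − W^NE = 51.765.

51.765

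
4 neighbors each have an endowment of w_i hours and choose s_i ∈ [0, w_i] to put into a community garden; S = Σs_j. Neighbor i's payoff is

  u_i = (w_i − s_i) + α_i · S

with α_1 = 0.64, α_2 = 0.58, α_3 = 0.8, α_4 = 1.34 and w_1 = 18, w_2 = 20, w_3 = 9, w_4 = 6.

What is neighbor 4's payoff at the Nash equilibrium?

∂u_i/∂s_i = α_i − 1, so neighbor i contributes w_i if α_i > 1, else 0.
α_i > 1 for i ∈ {4}; NE contributions (0, 0, 0, 6), S = 6.
u_4 = (6 − 6) + 1.34·6 = 8.04.

8.04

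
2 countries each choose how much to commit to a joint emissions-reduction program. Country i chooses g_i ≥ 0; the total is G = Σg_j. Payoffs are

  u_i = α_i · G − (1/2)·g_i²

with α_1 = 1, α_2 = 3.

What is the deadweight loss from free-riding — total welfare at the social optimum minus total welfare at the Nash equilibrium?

5

Country i's FOC: ∂u_i/∂g_i = α_i − g_i = 0, so g_i* = α_i.
NE contributions = (1, 3); G = 4.
W^NE = (Σα)·G − ½Σα_i² = 4² − ½·10 = 11.
Planner sets g_i = Σα_j = 4 for every i, so G^SO = 2·4 = 8.
W^SO = (Σα)·G^SO − ½·2·(Σα)² = (2/2)·4² = 16.
Deadweight loss = W^SO − W^NE = 5.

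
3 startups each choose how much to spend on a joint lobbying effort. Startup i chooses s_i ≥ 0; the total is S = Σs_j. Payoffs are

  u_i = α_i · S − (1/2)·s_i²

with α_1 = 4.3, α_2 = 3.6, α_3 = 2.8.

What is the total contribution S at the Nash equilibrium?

Startup i's FOC: ∂u_i/∂s_i = α_i − s_i = 0, so s_i* = α_i.
NE contributions = (4.3, 3.6, 2.8); S = 10.7.

10.7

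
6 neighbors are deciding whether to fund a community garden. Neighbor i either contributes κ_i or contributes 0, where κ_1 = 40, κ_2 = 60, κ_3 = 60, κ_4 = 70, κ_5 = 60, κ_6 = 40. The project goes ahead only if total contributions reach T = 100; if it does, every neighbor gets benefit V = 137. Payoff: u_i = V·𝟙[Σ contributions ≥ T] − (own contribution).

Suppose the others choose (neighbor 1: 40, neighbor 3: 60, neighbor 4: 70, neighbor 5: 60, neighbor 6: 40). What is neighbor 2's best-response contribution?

Others' total = 270 ≥ 100; contributing adds cost 60 for no extra benefit.
Best response: 0.

0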